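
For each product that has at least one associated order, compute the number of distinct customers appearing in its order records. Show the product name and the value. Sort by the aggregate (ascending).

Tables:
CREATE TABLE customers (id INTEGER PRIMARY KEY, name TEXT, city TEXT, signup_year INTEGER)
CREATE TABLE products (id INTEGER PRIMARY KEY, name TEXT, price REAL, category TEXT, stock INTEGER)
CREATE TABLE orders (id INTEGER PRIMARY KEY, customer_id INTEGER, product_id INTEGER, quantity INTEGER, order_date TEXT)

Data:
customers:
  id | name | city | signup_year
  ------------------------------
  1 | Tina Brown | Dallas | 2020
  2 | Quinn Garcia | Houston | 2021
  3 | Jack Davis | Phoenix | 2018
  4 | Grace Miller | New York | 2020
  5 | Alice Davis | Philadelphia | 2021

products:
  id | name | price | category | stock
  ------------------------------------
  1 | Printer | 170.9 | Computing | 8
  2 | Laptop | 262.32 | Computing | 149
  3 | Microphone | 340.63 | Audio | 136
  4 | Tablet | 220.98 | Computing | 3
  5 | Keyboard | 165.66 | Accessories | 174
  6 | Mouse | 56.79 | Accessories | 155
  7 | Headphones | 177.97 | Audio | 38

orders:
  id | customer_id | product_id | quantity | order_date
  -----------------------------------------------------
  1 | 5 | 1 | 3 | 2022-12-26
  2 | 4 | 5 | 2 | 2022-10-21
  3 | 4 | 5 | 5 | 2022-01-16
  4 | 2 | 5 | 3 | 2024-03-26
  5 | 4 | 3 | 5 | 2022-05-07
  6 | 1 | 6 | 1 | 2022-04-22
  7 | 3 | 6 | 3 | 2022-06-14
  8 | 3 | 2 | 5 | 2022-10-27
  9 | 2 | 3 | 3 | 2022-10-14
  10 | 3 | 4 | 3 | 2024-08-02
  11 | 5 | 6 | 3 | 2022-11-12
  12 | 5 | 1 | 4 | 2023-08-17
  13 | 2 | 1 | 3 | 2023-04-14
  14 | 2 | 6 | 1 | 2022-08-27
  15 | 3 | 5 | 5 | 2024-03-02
SELECT p.name, COUNT(DISTINCT c.customer_id) AS distinct_customer_count FROM orders c JOIN products p ON c.product_id = p.id GROUP BY p.id, p.name ORDER BY distinct_customer_count ASC

Execution result:
name | distinct_customer_count
Laptop | 1
Tablet | 1
Printer | 2
Microphone | 2
Keyboard | 3
Mouse | 4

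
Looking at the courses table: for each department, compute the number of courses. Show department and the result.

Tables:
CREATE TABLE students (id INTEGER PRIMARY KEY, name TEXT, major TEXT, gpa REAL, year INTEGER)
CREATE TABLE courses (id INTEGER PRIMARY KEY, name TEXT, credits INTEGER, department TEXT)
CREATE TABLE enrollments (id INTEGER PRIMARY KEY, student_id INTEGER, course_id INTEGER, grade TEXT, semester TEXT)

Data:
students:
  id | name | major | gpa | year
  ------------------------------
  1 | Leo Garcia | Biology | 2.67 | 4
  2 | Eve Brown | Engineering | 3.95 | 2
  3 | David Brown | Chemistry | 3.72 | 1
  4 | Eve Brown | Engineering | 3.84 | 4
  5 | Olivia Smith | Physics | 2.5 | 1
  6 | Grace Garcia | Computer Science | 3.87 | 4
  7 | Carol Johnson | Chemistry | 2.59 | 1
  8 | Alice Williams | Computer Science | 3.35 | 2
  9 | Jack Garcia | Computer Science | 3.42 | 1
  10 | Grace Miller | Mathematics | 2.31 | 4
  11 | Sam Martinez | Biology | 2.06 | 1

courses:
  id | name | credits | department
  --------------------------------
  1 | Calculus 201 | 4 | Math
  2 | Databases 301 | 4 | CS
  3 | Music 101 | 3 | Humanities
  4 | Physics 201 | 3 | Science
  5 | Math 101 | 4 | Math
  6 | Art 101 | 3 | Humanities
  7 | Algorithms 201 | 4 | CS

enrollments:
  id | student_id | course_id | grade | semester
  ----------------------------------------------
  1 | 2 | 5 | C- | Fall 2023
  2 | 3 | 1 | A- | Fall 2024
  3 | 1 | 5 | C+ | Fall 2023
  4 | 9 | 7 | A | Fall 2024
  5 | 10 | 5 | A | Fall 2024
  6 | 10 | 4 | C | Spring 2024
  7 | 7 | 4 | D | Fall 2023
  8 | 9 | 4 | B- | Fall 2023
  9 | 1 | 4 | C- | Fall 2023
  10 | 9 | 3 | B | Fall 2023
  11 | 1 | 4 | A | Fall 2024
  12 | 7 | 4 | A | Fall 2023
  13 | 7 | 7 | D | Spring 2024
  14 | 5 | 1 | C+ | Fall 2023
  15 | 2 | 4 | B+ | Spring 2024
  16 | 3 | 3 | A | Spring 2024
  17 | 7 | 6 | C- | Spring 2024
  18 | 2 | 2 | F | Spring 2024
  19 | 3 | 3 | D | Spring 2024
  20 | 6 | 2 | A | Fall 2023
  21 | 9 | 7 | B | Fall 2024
SELECT department, COUNT(*) AS n FROM courses GROUP BY department

Execution result:
department | n
CS | 2
Humanities | 2
Math | 2
Science | 1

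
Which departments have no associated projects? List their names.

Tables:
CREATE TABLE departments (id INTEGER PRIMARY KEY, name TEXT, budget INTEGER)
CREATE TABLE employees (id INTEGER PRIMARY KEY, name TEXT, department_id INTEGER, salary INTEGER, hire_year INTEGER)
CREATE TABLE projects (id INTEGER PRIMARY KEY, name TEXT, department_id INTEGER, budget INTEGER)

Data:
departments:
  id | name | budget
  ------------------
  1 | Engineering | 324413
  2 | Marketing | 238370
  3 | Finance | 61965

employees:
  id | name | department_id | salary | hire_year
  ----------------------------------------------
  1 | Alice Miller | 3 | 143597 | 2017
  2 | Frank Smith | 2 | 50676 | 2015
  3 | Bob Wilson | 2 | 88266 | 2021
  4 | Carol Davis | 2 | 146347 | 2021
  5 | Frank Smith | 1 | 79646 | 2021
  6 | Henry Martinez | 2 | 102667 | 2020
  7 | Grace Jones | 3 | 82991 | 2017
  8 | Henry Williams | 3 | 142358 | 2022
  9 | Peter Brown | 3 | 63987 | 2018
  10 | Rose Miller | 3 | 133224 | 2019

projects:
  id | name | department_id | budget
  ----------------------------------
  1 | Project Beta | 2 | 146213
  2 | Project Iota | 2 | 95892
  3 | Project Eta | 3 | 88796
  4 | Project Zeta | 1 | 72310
SELECT p.name FROM departments p LEFT JOIN projects c ON c.department_id = p.id WHERE c.id IS NULL

Execution result:
(no rows)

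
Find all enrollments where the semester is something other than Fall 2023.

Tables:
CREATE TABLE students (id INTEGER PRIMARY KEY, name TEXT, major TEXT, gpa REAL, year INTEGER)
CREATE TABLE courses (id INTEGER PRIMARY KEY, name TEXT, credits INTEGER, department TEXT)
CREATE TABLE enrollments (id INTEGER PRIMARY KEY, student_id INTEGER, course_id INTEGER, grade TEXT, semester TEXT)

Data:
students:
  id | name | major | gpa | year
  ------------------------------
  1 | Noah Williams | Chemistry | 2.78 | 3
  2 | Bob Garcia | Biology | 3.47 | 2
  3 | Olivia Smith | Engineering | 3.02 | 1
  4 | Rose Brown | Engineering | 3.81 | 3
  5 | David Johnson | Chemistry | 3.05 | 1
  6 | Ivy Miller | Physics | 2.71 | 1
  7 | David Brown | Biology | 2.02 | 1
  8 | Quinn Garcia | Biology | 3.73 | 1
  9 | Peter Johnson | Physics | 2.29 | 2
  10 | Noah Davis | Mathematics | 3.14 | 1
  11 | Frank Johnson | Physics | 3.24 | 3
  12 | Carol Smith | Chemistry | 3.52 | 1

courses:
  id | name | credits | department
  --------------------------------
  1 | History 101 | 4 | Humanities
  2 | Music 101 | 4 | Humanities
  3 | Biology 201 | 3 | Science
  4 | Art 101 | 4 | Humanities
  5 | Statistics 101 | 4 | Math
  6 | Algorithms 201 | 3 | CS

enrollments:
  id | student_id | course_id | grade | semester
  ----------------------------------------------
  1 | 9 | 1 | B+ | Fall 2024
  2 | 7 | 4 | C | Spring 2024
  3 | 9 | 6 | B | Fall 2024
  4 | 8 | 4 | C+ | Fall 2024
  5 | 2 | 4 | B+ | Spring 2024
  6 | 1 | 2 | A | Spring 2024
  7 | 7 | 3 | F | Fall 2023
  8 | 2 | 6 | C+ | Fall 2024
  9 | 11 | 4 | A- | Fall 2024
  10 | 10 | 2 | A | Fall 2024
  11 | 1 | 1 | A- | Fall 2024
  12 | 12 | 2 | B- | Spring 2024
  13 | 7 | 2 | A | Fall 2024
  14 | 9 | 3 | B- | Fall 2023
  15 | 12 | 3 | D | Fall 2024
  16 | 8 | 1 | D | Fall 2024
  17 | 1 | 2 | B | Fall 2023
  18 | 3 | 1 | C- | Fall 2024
SELECT id, semester FROM enrollments WHERE semester <> 'Fall 2023'

Execution result:
id | semester
1 | Fall 2024
2 | Spring 2024
3 | Fall 2024
4 | Fall 2024
5 | Spring 2024
6 | Spring 2024
8 | Fall 2024
9 | Fall 2024
10 | Fall 2024
11 | Fall 2024
12 | Spring 2024
13 | Fall 2024
15 | Fall 2024
16 | Fall 2024
18 | Fall 2024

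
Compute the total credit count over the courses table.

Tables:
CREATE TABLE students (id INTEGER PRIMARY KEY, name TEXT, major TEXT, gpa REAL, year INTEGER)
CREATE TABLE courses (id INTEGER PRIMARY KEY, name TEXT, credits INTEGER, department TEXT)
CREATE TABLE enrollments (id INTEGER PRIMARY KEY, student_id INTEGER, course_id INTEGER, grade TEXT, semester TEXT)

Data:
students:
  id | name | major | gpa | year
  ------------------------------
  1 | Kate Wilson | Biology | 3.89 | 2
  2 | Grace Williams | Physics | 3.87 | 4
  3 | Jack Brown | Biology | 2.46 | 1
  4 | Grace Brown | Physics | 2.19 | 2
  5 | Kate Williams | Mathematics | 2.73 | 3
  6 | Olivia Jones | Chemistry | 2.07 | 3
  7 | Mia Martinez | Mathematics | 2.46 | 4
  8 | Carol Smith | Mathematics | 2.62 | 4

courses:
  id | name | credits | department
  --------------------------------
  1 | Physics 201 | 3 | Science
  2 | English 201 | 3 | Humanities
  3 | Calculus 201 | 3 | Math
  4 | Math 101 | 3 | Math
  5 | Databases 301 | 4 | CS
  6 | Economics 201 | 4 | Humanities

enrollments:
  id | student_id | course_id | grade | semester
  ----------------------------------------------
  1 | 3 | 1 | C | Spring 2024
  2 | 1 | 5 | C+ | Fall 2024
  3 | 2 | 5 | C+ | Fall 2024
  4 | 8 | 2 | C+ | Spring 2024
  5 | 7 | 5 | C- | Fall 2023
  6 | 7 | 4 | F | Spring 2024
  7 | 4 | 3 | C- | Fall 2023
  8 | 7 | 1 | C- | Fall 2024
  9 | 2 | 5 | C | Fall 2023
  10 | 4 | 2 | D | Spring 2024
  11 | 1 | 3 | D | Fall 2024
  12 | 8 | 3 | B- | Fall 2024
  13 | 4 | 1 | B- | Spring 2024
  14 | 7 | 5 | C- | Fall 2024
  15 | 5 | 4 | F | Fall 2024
SELECT SUM(credits) FROM courses

Execution result:
20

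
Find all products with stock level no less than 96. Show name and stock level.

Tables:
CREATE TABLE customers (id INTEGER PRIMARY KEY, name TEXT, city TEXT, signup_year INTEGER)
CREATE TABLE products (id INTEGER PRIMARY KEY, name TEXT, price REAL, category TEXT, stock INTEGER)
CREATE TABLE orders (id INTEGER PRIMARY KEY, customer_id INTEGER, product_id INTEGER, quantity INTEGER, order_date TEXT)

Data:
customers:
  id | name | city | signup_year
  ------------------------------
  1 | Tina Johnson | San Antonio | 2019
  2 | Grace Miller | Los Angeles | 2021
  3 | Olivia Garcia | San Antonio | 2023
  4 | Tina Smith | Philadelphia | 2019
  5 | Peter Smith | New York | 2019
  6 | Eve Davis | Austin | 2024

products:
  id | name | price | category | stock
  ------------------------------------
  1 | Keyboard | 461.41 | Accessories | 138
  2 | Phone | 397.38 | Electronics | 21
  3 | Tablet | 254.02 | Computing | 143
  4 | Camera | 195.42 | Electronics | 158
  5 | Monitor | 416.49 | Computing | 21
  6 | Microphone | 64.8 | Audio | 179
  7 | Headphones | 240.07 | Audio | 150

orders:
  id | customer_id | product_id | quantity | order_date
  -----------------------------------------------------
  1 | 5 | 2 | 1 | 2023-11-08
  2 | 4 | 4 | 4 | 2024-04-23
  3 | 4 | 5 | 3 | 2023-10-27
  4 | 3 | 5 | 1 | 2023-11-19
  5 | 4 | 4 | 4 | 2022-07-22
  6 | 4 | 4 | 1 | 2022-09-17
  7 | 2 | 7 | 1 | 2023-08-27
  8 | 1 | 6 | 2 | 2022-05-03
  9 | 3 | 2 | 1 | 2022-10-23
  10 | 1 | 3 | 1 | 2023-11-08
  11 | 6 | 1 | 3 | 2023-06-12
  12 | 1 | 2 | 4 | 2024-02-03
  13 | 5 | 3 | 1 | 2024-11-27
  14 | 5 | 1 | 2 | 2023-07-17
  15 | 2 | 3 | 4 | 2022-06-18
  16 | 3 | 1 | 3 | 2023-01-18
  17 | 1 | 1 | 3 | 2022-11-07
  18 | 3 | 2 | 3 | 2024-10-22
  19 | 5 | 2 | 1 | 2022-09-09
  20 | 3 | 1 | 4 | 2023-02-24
SELECT name, stock FROM products WHERE stock >= 96

Execution result:
name | stock
Keyboard | 138
Tablet | 143
Camera | 158
Microphone | 179
Headphones | 150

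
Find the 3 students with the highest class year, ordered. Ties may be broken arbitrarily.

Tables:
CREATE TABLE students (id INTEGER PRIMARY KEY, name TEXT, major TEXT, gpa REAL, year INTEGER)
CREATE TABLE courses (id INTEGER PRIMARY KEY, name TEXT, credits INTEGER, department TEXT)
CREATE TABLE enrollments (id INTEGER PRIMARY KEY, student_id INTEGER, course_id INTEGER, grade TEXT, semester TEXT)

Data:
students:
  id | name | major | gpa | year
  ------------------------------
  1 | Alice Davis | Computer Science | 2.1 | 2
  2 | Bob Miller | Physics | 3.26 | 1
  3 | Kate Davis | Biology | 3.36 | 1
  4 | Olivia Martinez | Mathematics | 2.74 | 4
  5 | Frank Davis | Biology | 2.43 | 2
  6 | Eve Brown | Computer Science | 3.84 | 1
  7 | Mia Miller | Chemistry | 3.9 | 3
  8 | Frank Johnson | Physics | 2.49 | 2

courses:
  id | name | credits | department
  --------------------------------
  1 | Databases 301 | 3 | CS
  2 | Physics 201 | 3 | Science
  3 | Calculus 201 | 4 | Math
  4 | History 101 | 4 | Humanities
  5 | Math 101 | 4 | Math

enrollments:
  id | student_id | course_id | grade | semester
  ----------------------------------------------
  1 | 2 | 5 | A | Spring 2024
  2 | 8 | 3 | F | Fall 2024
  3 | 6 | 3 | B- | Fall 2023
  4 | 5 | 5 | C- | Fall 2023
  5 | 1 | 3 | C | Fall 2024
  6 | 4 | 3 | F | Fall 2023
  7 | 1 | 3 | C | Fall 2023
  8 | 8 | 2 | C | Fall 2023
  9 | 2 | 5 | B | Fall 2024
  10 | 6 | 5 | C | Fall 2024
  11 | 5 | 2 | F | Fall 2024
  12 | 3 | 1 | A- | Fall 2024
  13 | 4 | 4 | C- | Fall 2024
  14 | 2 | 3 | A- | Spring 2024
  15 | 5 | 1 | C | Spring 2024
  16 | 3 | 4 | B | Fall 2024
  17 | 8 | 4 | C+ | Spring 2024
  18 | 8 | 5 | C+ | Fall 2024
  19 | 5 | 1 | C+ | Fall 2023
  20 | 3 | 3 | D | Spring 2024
SELECT name, year FROM students ORDER BY year DESC LIMIT 3

Execution result:
name | year
Olivia Martinez | 4
Mia Miller | 3
Alice Davis | 2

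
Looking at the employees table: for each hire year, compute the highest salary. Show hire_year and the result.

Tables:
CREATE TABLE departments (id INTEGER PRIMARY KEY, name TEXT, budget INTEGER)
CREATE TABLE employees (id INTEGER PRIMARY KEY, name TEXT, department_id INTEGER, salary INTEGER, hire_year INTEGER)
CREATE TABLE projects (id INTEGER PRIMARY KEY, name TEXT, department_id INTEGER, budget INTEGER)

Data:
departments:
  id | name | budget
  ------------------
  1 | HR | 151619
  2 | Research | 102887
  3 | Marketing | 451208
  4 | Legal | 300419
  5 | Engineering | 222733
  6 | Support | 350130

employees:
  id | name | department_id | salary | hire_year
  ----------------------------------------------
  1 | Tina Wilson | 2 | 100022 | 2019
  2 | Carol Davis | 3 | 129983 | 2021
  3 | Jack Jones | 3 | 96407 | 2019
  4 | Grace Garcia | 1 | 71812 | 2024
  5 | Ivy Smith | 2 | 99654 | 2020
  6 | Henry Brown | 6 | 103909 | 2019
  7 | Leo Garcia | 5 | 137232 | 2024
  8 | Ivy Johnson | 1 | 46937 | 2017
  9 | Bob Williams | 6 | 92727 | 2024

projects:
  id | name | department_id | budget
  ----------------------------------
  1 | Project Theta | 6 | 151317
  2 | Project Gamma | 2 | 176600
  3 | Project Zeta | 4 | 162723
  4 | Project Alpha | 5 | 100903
SELECT hire_year, MAX(salary) AS max_salary FROM employees GROUP BY hire_year

Execution result:
hire_year | max_salary
2017 | 46937
2019 | 103909
2020 | 99654
2021 | 129983
2024 | 137232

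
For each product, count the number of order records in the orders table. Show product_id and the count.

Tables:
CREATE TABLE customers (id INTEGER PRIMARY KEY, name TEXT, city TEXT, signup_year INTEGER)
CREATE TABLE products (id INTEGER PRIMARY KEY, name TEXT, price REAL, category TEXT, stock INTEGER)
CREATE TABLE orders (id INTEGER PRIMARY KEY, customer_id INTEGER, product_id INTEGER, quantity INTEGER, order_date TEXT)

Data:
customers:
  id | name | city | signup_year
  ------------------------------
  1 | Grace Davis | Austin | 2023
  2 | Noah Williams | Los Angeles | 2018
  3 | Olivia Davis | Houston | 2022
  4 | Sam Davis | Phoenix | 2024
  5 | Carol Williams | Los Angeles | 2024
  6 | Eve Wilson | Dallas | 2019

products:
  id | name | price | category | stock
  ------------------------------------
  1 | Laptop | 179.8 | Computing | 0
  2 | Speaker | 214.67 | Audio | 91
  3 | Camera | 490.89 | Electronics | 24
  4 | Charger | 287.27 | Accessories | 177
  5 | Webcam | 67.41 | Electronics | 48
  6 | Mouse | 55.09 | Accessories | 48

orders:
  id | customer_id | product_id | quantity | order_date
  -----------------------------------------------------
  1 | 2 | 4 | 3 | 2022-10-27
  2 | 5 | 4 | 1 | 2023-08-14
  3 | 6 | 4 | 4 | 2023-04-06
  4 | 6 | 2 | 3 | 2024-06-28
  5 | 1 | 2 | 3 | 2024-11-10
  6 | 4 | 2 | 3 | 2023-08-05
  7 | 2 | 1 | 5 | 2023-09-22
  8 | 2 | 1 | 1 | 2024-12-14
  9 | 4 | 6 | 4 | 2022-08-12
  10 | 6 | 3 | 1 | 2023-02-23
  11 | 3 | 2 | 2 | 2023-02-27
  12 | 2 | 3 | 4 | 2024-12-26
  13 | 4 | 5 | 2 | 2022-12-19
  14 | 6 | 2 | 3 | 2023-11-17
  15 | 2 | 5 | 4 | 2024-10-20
SELECT product_id, COUNT(*) AS order_count FROM orders GROUP BY product_id

Execution result:
product_id | order_count
1 | 2
2 | 5
3 | 2
4 | 3
5 | 2
6 | 1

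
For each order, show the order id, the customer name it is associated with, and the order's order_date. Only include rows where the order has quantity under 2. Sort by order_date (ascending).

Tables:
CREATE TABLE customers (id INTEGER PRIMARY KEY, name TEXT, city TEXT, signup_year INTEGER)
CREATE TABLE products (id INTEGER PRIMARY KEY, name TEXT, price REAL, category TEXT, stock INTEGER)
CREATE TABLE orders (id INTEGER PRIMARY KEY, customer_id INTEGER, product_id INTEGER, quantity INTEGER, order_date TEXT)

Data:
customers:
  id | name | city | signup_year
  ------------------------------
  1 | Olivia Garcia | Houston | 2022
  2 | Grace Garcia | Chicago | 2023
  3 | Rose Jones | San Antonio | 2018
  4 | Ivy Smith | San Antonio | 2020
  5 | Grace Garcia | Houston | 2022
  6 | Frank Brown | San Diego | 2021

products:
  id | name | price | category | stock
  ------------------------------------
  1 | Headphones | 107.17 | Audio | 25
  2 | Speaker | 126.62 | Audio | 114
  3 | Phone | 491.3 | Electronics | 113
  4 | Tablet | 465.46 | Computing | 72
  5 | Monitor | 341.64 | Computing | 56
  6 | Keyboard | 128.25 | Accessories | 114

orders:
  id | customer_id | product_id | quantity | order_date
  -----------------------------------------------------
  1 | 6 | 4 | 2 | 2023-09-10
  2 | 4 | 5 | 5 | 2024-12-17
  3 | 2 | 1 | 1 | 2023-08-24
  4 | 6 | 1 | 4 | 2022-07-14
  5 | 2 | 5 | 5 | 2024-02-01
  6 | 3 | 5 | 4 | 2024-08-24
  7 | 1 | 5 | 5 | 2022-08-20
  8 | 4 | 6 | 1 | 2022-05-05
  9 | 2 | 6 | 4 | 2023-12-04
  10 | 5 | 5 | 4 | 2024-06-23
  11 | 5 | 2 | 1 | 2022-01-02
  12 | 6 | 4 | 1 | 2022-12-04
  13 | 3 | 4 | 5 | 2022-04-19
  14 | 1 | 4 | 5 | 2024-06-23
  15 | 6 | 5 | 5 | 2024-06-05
SELECT c.id, p.name AS customer, c.order_date FROM orders c JOIN customers p ON c.customer_id = p.id WHERE c.quantity < 2 ORDER BY c.order_date ASC

Execution result:
id | customer | order_date
11 | Grace Garcia | 2022-01-02
8 | Ivy Smith | 2022-05-05
12 | Frank Brown | 2022-12-04
3 | Grace Garcia | 2023-08-24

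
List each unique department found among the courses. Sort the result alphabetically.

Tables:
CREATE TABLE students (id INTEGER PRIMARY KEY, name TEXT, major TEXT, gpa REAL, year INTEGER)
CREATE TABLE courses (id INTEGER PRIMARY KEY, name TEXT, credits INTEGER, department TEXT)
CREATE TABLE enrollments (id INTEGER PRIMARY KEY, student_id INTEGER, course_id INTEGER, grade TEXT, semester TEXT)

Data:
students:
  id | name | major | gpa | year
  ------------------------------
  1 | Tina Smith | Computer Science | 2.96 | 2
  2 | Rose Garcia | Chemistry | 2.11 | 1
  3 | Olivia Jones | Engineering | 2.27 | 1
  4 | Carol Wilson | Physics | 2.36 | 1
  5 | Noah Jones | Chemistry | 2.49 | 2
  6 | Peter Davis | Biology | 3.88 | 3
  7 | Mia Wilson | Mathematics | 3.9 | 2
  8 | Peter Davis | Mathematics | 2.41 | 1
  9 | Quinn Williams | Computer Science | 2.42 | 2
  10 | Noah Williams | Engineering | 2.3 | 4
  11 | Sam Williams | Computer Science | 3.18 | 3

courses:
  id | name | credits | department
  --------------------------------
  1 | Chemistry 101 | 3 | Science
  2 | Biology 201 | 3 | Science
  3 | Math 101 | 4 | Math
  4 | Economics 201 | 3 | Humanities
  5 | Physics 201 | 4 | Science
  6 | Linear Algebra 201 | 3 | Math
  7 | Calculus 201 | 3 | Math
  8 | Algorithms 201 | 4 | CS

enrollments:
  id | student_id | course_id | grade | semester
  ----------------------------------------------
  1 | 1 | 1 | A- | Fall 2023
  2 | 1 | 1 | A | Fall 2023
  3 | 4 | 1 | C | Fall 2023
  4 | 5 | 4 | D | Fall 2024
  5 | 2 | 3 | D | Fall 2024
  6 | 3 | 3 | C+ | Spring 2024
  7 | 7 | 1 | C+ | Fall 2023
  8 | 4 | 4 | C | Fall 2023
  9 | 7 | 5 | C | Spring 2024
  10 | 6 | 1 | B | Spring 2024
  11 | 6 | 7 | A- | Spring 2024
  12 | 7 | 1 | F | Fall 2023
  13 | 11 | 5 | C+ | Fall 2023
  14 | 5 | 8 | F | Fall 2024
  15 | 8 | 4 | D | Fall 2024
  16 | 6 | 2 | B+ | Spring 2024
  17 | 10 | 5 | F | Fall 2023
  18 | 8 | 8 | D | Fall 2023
SELECT DISTINCT department FROM courses ORDER BY department

Execution result:
department
CS
Humanities
Math
Science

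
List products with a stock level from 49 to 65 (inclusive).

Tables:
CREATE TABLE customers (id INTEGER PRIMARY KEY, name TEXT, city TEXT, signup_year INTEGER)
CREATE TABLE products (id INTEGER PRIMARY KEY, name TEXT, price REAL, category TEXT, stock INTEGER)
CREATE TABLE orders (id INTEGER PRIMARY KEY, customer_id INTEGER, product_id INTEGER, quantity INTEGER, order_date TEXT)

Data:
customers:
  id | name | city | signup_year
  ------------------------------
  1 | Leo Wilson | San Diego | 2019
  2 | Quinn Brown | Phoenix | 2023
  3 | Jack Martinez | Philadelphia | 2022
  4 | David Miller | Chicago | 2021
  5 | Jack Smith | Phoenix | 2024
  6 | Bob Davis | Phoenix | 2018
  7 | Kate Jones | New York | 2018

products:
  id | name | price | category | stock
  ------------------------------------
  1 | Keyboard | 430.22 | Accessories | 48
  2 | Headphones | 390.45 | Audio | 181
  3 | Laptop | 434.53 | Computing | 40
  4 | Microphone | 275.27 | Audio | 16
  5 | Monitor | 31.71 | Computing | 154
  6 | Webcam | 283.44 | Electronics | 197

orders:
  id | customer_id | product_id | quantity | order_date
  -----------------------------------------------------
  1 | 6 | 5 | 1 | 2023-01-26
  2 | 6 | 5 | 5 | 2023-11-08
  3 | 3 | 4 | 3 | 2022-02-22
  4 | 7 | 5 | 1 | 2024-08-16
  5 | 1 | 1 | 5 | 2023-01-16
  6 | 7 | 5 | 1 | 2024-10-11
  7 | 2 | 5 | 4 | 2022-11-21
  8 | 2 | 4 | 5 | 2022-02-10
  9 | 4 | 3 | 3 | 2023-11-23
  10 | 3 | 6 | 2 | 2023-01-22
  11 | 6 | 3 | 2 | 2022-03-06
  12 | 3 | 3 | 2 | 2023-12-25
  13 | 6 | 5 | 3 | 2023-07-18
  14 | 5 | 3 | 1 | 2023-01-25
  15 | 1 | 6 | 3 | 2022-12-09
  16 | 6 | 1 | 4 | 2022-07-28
SELECT name, stock FROM products WHERE stock BETWEEN 49 AND 65

Execution result:
(no rows)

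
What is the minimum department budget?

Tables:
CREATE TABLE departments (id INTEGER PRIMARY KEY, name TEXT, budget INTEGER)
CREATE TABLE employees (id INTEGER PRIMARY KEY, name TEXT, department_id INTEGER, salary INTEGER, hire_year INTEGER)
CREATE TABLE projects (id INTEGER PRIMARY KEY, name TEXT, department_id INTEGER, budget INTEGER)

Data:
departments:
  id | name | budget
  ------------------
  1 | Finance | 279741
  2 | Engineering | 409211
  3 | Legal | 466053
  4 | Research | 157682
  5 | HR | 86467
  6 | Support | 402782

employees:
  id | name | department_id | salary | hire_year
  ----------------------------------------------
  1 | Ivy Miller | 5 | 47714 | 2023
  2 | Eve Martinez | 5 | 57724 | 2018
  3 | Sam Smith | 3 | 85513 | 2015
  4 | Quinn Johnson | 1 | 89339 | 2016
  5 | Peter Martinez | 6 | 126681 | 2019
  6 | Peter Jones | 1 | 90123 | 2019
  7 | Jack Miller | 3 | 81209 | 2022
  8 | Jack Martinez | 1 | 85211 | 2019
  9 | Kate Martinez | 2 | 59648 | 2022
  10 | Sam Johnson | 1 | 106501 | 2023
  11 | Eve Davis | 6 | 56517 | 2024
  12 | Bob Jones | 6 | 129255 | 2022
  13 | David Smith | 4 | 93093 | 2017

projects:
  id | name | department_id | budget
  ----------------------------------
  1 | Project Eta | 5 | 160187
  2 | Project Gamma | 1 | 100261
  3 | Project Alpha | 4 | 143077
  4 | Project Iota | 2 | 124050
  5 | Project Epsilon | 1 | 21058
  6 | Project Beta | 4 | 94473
SELECT MIN(budget) FROM departments

Execution result:
86467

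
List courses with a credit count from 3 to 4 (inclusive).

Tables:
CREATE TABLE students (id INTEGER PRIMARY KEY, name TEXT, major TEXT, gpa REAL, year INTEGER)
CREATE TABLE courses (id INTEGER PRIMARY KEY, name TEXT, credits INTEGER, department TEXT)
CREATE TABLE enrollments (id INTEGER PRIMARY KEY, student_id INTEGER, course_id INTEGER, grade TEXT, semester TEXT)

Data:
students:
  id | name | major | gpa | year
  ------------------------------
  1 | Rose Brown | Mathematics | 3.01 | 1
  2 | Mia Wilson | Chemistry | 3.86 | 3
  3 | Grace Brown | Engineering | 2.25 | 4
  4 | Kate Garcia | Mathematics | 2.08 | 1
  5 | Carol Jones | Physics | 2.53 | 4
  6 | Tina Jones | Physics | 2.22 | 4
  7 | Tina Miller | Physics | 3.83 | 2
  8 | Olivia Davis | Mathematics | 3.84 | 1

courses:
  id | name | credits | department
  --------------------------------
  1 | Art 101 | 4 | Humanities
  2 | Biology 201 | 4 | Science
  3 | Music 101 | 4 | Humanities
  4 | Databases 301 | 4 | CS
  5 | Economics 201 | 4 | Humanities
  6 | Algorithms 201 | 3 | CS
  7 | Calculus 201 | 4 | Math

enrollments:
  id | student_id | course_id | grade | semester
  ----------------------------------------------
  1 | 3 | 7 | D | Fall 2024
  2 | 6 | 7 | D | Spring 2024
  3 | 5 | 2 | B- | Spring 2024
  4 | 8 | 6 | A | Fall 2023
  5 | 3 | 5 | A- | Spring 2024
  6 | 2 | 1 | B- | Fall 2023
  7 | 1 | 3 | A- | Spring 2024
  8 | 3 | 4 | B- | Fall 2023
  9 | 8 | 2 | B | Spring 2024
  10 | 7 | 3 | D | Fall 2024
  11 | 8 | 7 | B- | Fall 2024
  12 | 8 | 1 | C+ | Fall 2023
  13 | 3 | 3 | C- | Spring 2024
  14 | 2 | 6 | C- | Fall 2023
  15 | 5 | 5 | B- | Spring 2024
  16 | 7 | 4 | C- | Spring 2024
SELECT name, credits FROM courses WHERE credits BETWEEN 3 AND 4

Execution result:
name | credits
Art 101 | 4
Biology 201 | 4
Music 101 | 4
Databases 301 | 4
Economics 201 | 4
Algorithms 201 | 3
Calculus 201 | 4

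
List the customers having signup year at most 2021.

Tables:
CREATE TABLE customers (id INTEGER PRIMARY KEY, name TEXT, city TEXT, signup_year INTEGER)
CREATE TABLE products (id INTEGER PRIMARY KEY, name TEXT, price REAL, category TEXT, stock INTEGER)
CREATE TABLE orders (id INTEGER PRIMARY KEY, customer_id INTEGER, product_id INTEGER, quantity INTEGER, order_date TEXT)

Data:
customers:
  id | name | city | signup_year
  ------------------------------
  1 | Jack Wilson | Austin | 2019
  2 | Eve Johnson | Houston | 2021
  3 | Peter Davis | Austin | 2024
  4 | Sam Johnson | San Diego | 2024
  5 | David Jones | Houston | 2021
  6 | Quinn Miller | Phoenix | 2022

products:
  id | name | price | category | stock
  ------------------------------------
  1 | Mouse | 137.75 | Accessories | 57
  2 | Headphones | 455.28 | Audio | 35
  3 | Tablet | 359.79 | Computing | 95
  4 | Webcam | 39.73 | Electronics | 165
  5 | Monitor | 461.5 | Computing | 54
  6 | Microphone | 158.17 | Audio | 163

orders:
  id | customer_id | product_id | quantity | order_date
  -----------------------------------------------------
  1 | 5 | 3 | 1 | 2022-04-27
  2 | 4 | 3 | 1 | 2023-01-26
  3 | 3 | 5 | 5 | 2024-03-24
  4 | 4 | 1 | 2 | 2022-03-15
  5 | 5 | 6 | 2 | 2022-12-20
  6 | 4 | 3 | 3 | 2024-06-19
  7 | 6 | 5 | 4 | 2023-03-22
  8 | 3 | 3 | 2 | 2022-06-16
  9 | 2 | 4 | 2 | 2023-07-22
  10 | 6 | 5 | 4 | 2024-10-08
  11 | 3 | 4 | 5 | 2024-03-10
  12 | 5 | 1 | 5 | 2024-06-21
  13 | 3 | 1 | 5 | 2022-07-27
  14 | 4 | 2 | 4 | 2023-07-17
SELECT name, signup_year FROM customers WHERE signup_year <= 2021

Execution result:
name | signup_year
Jack Wilson | 2019
Eve Johnson | 2021
David Jones | 2021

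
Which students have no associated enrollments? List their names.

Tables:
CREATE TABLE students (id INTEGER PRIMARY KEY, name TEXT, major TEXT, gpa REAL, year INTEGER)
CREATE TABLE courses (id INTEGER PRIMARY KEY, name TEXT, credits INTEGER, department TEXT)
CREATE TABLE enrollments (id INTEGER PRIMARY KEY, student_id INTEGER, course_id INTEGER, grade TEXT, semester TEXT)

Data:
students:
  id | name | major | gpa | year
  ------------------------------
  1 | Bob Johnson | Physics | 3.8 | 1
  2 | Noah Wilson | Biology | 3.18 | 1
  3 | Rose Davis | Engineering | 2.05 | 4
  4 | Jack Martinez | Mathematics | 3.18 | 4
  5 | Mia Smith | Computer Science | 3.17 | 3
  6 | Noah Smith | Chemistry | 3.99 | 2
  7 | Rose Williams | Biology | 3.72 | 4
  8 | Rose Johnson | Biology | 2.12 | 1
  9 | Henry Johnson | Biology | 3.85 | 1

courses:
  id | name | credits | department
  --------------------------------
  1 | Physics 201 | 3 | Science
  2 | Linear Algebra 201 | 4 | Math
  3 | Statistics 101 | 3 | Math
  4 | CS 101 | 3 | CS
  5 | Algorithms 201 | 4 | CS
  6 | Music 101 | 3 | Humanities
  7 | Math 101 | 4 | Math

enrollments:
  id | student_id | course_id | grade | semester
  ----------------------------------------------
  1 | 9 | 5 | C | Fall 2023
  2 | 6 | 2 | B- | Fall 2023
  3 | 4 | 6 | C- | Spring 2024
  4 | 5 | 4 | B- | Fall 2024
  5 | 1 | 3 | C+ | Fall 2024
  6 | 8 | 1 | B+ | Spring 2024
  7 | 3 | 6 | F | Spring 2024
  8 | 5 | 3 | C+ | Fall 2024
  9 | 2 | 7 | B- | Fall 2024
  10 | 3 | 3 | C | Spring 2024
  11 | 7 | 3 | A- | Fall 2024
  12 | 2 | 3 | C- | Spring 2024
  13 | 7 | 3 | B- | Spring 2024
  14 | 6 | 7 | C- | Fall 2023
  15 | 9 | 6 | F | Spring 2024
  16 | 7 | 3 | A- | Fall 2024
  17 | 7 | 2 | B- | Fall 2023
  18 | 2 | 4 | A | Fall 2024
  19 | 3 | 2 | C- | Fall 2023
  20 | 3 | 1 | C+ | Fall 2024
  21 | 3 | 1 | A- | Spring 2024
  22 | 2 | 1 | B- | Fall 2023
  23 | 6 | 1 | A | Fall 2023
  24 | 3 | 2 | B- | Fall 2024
SELECT p.name FROM students p LEFT JOIN enrollments c ON c.student_id = p.id WHERE c.id IS NULL

Execution result:
(no rows)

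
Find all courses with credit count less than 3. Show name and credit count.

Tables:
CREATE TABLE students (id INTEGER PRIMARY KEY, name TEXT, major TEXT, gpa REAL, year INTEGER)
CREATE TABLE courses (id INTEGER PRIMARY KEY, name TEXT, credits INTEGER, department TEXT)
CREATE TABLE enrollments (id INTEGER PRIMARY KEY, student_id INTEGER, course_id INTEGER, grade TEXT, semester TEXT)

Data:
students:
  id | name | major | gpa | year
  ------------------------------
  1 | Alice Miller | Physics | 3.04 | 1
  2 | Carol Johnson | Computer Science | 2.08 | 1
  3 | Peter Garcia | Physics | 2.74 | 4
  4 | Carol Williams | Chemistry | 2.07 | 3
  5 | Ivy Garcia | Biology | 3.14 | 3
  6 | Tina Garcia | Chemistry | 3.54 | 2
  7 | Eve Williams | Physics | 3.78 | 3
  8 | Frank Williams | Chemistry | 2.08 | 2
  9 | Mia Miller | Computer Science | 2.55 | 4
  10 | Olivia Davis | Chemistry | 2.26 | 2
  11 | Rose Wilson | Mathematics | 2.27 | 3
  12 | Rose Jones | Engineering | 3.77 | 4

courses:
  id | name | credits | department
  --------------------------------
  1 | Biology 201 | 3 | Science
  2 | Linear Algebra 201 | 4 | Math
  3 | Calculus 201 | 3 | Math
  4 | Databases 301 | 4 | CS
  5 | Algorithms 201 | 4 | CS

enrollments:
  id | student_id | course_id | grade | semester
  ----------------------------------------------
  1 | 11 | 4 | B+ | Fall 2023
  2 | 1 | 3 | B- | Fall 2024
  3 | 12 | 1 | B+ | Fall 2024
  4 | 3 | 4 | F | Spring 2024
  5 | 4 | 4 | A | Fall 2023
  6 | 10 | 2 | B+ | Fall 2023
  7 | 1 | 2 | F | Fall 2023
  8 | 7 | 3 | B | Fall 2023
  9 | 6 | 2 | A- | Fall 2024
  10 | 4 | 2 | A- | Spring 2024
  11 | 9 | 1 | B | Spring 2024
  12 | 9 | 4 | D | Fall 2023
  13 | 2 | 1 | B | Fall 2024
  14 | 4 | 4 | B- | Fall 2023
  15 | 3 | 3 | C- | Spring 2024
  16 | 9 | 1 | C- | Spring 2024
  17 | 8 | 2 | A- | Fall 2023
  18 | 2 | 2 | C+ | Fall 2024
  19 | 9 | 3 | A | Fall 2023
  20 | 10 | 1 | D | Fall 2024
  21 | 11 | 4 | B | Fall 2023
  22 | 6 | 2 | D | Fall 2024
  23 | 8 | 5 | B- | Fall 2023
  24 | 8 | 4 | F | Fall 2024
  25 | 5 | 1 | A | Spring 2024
SELECT name, credits FROM courses WHERE credits < 3

Execution result:
(no rows)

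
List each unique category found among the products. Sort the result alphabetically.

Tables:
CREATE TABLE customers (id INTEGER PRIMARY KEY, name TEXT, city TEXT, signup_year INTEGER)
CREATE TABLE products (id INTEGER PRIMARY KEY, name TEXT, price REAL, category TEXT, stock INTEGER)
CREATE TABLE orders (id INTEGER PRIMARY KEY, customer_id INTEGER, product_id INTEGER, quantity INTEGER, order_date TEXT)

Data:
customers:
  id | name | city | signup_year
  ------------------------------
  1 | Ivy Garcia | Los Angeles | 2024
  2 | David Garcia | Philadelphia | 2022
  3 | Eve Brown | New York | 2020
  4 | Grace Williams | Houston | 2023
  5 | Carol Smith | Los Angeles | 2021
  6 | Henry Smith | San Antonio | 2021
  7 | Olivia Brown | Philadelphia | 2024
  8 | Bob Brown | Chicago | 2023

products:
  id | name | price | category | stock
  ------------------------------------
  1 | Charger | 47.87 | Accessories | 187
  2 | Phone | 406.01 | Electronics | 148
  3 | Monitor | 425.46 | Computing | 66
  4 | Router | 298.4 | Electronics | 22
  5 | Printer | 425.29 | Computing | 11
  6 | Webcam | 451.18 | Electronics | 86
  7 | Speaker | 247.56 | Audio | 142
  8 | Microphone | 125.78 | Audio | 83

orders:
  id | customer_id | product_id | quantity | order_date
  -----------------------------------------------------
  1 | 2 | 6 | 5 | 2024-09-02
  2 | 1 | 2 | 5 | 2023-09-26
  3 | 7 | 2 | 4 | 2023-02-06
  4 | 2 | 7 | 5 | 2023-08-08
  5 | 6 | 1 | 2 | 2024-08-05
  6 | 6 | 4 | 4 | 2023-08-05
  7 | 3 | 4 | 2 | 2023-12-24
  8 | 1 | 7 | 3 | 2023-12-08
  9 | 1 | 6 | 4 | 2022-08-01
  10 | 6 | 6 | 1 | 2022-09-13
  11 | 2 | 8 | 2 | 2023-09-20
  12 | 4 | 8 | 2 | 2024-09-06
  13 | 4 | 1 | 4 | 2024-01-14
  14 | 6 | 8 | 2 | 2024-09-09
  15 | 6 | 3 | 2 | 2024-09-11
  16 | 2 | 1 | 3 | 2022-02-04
SELECT DISTINCT category FROM products ORDER BY category

Execution result:
category
Accessories
Audio
Computing
Electronics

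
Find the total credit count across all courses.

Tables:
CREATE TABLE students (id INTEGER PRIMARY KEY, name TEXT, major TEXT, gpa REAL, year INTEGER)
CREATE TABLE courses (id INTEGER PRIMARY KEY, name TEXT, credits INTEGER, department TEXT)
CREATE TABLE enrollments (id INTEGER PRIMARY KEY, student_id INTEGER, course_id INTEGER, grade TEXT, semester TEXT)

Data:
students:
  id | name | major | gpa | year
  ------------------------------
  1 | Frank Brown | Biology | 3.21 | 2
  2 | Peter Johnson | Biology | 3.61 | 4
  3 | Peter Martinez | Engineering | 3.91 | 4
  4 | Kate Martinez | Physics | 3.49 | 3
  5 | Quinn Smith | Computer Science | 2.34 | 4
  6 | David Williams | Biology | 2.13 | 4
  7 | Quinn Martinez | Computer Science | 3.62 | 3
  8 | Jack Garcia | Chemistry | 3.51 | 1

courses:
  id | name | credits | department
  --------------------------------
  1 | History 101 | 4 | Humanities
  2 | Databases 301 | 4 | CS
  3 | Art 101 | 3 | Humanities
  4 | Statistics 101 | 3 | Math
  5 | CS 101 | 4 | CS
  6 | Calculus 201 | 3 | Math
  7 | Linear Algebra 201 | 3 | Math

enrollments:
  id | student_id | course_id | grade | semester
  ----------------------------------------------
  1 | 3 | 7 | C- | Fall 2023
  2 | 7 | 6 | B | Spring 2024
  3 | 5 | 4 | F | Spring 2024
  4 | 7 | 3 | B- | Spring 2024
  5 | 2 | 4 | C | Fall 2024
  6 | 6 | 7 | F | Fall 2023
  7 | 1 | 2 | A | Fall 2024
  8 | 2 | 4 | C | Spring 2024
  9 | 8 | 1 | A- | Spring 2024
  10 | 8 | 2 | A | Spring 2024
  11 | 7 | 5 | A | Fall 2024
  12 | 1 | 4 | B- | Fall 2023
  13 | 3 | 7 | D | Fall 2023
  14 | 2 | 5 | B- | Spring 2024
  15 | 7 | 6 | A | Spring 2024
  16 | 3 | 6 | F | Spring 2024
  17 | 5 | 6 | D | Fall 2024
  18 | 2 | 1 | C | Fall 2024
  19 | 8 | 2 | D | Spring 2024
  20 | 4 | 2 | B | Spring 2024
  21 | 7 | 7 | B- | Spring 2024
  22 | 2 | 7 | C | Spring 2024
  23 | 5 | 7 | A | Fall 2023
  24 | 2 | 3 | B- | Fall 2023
SELECT SUM(credits) FROM courses

Execution result:
24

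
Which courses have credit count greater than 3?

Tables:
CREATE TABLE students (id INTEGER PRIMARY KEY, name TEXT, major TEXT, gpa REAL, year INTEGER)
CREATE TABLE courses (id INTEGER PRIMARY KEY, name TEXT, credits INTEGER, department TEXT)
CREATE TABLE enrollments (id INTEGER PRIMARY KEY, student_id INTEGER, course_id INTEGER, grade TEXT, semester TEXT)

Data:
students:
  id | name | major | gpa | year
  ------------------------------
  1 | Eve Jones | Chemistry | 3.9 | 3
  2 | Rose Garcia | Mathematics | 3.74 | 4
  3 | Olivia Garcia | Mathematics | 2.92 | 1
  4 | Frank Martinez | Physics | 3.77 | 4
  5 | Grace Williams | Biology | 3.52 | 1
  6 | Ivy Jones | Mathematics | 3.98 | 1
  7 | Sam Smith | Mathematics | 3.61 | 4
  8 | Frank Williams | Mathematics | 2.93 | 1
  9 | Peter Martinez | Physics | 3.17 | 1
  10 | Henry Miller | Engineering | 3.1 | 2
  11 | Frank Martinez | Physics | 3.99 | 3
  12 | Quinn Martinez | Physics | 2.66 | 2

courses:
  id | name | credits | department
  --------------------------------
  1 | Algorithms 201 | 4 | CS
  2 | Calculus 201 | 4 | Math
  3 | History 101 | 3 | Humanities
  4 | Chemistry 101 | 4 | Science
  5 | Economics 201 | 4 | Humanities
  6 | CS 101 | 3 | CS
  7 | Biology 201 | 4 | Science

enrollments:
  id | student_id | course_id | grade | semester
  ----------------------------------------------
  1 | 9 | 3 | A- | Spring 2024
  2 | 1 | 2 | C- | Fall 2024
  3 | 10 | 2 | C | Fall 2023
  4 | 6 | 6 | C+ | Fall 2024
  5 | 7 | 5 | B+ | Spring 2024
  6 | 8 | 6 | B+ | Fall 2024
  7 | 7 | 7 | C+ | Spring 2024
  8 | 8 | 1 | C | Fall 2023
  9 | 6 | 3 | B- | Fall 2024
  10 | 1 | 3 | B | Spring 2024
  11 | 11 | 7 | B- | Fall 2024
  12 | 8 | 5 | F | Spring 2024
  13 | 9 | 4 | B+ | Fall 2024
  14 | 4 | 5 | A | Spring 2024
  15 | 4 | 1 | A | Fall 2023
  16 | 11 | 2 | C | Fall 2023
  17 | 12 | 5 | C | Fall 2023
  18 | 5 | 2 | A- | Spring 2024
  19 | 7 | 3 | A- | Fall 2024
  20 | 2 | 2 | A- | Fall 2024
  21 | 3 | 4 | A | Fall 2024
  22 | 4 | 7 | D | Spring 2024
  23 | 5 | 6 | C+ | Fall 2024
SELECT name, credits FROM courses WHERE credits > 3

Execution result:
name | credits
Algorithms 201 | 4
Calculus 201 | 4
Chemistry 101 | 4
Economics 201 | 4
Biology 201 | 4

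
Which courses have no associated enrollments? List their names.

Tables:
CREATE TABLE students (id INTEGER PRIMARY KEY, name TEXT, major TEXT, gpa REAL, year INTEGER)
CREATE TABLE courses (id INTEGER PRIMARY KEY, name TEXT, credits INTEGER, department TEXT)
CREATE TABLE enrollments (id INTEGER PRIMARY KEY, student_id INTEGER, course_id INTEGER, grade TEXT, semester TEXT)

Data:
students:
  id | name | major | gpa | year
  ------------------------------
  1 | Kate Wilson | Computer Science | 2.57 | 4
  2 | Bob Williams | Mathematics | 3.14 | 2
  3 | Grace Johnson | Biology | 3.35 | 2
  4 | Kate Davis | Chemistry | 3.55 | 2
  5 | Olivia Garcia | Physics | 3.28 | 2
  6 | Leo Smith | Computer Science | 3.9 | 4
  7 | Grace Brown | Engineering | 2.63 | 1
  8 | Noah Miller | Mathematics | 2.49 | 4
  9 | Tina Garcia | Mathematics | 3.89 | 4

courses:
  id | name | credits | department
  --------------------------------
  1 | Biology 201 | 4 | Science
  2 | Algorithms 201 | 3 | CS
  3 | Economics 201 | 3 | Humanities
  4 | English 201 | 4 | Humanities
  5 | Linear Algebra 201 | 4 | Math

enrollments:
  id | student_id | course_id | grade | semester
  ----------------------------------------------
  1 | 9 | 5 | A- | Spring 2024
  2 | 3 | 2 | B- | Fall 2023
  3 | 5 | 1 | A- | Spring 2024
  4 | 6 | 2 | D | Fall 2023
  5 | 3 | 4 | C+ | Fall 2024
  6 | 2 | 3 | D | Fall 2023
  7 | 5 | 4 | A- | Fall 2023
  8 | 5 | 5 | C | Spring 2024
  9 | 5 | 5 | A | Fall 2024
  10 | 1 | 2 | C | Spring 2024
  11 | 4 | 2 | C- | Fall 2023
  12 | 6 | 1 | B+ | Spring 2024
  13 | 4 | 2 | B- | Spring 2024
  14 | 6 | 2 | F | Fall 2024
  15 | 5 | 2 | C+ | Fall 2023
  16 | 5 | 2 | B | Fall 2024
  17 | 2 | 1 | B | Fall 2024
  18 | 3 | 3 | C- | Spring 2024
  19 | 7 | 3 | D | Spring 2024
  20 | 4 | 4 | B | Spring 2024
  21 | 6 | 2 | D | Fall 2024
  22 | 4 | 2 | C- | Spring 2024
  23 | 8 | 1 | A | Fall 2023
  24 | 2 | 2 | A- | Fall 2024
SELECT p.name FROM courses p LEFT JOIN enrollments c ON c.course_id = p.id WHERE c.id IS NULL

Execution result:
(no rows)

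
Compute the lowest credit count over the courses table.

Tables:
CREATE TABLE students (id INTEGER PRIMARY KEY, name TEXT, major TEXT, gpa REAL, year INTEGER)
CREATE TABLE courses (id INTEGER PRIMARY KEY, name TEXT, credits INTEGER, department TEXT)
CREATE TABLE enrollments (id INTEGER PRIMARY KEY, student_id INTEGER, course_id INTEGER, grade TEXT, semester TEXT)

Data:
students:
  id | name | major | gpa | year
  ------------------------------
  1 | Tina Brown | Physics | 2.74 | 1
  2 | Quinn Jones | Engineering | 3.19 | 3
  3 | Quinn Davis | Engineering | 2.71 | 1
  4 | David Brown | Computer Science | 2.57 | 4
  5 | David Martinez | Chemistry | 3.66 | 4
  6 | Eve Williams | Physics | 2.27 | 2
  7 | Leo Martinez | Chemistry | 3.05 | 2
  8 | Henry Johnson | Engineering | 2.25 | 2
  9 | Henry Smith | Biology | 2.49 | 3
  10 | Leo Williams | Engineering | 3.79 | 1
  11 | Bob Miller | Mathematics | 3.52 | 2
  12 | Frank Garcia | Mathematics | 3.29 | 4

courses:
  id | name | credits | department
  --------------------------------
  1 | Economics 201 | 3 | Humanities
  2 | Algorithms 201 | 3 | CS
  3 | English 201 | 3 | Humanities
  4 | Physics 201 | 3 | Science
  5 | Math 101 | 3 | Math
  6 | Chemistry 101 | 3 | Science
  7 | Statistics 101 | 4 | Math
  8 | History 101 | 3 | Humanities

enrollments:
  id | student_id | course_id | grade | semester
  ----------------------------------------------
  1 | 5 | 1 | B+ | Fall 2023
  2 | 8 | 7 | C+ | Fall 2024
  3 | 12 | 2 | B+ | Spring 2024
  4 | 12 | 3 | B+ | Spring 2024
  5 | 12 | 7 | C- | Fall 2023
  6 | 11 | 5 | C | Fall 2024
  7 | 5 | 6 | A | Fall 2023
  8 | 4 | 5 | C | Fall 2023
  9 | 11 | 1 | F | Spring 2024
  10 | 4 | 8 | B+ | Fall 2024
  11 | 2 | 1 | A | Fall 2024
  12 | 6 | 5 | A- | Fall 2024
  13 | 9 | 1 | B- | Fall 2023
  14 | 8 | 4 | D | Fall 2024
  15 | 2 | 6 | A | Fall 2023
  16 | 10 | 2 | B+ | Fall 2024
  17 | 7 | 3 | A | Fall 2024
SELECT MIN(credits) FROM courses

Execution result:
3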